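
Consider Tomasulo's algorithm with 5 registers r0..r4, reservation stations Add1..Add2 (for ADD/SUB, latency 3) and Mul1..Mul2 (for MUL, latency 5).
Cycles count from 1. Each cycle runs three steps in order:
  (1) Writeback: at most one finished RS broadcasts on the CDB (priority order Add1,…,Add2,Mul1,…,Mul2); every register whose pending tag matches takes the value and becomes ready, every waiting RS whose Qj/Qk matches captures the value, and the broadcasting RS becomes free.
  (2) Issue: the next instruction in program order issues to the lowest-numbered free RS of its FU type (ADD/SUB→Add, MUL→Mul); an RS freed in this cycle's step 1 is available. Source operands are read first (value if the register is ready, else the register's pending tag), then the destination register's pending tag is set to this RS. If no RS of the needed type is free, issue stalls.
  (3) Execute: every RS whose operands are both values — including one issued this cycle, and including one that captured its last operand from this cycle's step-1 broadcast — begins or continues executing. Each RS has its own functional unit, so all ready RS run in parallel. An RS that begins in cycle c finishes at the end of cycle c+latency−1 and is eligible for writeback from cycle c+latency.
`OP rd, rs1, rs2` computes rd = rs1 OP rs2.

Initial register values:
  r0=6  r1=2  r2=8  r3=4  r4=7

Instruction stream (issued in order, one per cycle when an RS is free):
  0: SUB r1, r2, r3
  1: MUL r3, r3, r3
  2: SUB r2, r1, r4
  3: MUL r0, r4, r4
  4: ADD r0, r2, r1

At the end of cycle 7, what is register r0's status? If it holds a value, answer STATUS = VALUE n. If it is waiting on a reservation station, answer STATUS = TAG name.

  c1: issue SUB r1<-Add1  regs: r0:6,r1:Add1,r2:8,r3:4,r4:7
  c2: issue MUL r3<-Mul1  regs: r0:6,r1:Add1,r2:8,r3:Mul1,r4:7
  c3: issue SUB r2<-Add2  regs: r0:6,r1:Add1,r2:Add2,r3:Mul1,r4:7
  c4: CDB Add1=4; issue MUL r0<-Mul2  regs: r0:Mul2,r1:4,r2:Add2,r3:Mul1,r4:7
  c5: issue ADD r0<-Add1  regs: r0:Add1,r1:4,r2:Add2,r3:Mul1,r4:7
  c6: -  regs: r0:Add1,r1:4,r2:Add2,r3:Mul1,r4:7
  c7: CDB Add2=-3  regs: r0:Add1,r1:4,r2:-3,r3:Mul1,r4:7

STATUS = TAG Add1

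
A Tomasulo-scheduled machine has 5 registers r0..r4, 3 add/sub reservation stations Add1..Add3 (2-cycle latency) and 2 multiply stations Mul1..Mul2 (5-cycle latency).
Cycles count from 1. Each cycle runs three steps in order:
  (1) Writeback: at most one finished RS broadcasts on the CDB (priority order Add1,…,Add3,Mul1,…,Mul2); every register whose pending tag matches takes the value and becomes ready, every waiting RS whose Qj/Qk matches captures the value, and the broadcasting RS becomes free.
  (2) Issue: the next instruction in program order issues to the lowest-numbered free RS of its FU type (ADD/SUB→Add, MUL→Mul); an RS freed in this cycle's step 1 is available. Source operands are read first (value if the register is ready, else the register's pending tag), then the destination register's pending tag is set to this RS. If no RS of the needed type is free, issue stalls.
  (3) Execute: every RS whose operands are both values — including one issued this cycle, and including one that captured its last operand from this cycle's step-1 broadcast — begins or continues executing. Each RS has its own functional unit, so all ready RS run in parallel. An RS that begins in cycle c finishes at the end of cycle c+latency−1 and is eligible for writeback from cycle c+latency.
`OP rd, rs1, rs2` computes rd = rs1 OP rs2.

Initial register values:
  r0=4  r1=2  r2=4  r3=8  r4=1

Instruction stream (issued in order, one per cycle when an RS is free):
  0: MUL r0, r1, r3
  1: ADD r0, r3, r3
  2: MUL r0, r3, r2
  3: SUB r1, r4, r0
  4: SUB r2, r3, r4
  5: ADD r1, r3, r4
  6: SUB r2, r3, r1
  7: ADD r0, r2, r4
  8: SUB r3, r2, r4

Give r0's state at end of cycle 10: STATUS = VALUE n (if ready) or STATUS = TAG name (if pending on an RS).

STATUS = TAG Add3

  c1: issue MUL r0<-Mul1  regs: r0:Mul1,r1:2,r2:4,r3:8,r4:1
  c2: issue ADD r0<-Add1  regs: r0:Add1,r1:2,r2:4,r3:8,r4:1
  c3: issue MUL r0<-Mul2  regs: r0:Mul2,r1:2,r2:4,r3:8,r4:1
  c4: CDB Add1=16; issue SUB r1<-Add1  regs: r0:Mul2,r1:Add1,r2:4,r3:8,r4:1
  c5: issue SUB r2<-Add2  regs: r0:Mul2,r1:Add1,r2:Add2,r3:8,r4:1
  c6: CDB Mul1=16; issue ADD r1<-Add3  regs: r0:Mul2,r1:Add3,r2:Add2,r3:8,r4:1
  c7: CDB Add2=7; issue SUB r2<-Add2  regs: r0:Mul2,r1:Add3,r2:Add2,r3:8,r4:1
  c8: CDB Add3=9; issue ADD r0<-Add3  regs: r0:Add3,r1:9,r2:Add2,r3:8,r4:1
  c9: CDB Mul2=32; stall  regs: r0:Add3,r1:9,r2:Add2,r3:8,r4:1
  c10: CDB Add2=-1; issue SUB r3<-Add2  regs: r0:Add3,r1:9,r2:-1,r3:Add2,r4:1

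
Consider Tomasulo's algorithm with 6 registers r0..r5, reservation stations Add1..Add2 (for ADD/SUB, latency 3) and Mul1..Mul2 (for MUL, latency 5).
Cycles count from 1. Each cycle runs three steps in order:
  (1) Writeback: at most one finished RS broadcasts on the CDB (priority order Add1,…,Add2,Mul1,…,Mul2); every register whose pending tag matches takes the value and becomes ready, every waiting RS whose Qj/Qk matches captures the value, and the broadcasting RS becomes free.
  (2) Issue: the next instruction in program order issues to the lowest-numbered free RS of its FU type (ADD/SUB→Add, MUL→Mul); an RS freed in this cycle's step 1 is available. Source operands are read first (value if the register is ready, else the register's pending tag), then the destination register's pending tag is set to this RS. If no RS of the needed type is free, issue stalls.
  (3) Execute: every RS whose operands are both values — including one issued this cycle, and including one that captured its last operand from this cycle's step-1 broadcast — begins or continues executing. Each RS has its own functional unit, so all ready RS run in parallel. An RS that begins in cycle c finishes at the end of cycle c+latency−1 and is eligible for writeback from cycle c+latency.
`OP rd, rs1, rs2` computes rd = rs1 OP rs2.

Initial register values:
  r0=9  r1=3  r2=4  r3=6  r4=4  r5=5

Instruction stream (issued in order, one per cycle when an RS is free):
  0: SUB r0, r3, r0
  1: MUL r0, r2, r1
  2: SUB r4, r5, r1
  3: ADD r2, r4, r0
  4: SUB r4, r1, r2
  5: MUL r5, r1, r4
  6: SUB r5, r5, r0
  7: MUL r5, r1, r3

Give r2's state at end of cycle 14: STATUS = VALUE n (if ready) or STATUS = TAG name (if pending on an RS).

STATUS = VALUE 14

  c1: issue SUB r0<-Add1  regs: r0:Add1,r1:3,r2:4,r3:6,r4:4,r5:5
  c2: issue MUL r0<-Mul1  regs: r0:Mul1,r1:3,r2:4,r3:6,r4:4,r5:5
  c3: issue SUB r4<-Add2  regs: r0:Mul1,r1:3,r2:4,r3:6,r4:Add2,r5:5
  c4: CDB Add1=-3; issue ADD r2<-Add1  regs: r0:Mul1,r1:3,r2:Add1,r3:6,r4:Add2,r5:5
  c5: stall  regs: r0:Mul1,r1:3,r2:Add1,r3:6,r4:Add2,r5:5
  c6: CDB Add2=2; issue SUB r4<-Add2  regs: r0:Mul1,r1:3,r2:Add1,r3:6,r4:Add2,r5:5
  c7: CDB Mul1=12; issue MUL r5<-Mul1  regs: r0:12,r1:3,r2:Add1,r3:6,r4:Add2,r5:Mul1
  c8: stall  regs: r0:12,r1:3,r2:Add1,r3:6,r4:Add2,r5:Mul1
  c9: stall  regs: r0:12,r1:3,r2:Add1,r3:6,r4:Add2,r5:Mul1
  c10: CDB Add1=14; issue SUB r5<-Add1  regs: r0:12,r1:3,r2:14,r3:6,r4:Add2,r5:Add1
  c11: issue MUL r5<-Mul2  regs: r0:12,r1:3,r2:14,r3:6,r4:Add2,r5:Mul2
  c12: -  regs: r0:12,r1:3,r2:14,r3:6,r4:Add2,r5:Mul2
  c13: CDB Add2=-11  regs: r0:12,r1:3,r2:14,r3:6,r4:-11,r5:Mul2
  c14: -  regs: r0:12,r1:3,r2:14,r3:6,r4:-11,r5:Mul2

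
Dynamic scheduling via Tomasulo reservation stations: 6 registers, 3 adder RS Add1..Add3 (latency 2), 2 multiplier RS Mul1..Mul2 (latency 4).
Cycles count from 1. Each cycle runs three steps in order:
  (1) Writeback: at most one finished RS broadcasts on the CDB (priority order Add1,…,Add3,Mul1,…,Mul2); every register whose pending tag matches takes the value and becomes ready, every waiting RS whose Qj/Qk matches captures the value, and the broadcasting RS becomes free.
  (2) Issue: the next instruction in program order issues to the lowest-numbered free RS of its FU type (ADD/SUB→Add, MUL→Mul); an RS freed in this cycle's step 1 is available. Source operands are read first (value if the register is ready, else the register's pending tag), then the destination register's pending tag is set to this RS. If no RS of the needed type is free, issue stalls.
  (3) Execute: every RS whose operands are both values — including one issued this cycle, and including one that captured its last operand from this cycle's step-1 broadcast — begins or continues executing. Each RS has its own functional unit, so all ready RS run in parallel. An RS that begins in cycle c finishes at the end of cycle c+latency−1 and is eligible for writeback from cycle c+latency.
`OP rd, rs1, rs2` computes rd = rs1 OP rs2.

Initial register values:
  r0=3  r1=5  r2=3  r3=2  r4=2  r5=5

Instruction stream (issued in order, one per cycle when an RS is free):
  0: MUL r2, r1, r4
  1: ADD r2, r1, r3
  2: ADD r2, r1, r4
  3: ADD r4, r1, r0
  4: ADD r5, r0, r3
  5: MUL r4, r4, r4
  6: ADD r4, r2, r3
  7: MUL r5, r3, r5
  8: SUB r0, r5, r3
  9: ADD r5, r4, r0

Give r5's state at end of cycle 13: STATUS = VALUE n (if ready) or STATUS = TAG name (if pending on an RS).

cycle 1: issue MUL r2<-Mul1 // r0:3,r1:5,r2:Mul1,r3:2,r4:2,r5:5
cycle 2: issue ADD r2<-Add1 // r0:3,r1:5,r2:Add1,r3:2,r4:2,r5:5
cycle 3: issue ADD r2<-Add2 // r0:3,r1:5,r2:Add2,r3:2,r4:2,r5:5
cycle 4: CDB Add1=7; issue ADD r4<-Add1 // r0:3,r1:5,r2:Add2,r3:2,r4:Add1,r5:5
cycle 5: CDB Add2=7; issue ADD r5<-Add2 // r0:3,r1:5,r2:7,r3:2,r4:Add1,r5:Add2
cycle 6: CDB Add1=8; issue MUL r4<-Mul2 // r0:3,r1:5,r2:7,r3:2,r4:Mul2,r5:Add2
cycle 7: CDB Add2=5; issue ADD r4<-Add1 // r0:3,r1:5,r2:7,r3:2,r4:Add1,r5:5
cycle 8: CDB Mul1=10; issue MUL r5<-Mul1 // r0:3,r1:5,r2:7,r3:2,r4:Add1,r5:Mul1
cycle 9: CDB Add1=9; issue SUB r0<-Add1 // r0:Add1,r1:5,r2:7,r3:2,r4:9,r5:Mul1
cycle 10: CDB Mul2=64; issue ADD r5<-Add2 // r0:Add1,r1:5,r2:7,r3:2,r4:9,r5:Add2
cycle 11: - // r0:Add1,r1:5,r2:7,r3:2,r4:9,r5:Add2
cycle 12: CDB Mul1=10 // r0:Add1,r1:5,r2:7,r3:2,r4:9,r5:Add2
cycle 13: - // r0:Add1,r1:5,r2:7,r3:2,r4:9,r5:Add2

STATUS = TAG Add2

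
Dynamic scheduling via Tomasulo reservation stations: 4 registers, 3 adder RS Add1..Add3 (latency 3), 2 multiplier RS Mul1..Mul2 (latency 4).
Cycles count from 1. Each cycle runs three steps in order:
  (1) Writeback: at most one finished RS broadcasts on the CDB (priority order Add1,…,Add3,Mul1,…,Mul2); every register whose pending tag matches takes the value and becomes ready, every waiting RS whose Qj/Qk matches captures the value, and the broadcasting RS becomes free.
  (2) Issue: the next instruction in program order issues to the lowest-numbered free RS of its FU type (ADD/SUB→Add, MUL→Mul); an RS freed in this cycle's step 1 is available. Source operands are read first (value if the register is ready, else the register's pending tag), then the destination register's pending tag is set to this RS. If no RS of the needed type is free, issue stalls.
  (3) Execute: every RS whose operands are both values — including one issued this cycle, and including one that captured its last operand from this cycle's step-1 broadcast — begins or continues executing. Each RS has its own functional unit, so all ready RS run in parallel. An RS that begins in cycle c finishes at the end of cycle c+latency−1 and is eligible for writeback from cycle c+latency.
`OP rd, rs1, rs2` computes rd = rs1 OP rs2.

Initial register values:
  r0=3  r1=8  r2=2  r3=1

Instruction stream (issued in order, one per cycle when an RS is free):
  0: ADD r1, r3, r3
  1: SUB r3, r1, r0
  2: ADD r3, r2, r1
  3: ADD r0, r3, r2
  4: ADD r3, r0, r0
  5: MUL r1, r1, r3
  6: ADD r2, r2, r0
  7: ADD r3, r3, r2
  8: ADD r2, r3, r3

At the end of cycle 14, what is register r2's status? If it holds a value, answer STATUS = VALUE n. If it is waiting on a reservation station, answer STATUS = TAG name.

cycle 1: issue ADD r1<-Add1 // r0:3,r1:Add1,r2:2,r3:1
cycle 2: issue SUB r3<-Add2 // r0:3,r1:Add1,r2:2,r3:Add2
cycle 3: issue ADD r3<-Add3 // r0:3,r1:Add1,r2:2,r3:Add3
cycle 4: CDB Add1=2; issue ADD r0<-Add1 // r0:Add1,r1:2,r2:2,r3:Add3
cycle 5: stall // r0:Add1,r1:2,r2:2,r3:Add3
cycle 6: stall // r0:Add1,r1:2,r2:2,r3:Add3
cycle 7: CDB Add2=-1; issue ADD r3<-Add2 // r0:Add1,r1:2,r2:2,r3:Add2
cycle 8: CDB Add3=4; issue MUL r1<-Mul1 // r0:Add1,r1:Mul1,r2:2,r3:Add2
cycle 9: issue ADD r2<-Add3 // r0:Add1,r1:Mul1,r2:Add3,r3:Add2
cycle 10: stall // r0:Add1,r1:Mul1,r2:Add3,r3:Add2
cycle 11: CDB Add1=6; issue ADD r3<-Add1 // r0:6,r1:Mul1,r2:Add3,r3:Add1
cycle 12: stall // r0:6,r1:Mul1,r2:Add3,r3:Add1
cycle 13: stall // r0:6,r1:Mul1,r2:Add3,r3:Add1
cycle 14: CDB Add2=12; issue ADD r2<-Add2 // r0:6,r1:Mul1,r2:Add2,r3:Add1

STATUS = TAG Add2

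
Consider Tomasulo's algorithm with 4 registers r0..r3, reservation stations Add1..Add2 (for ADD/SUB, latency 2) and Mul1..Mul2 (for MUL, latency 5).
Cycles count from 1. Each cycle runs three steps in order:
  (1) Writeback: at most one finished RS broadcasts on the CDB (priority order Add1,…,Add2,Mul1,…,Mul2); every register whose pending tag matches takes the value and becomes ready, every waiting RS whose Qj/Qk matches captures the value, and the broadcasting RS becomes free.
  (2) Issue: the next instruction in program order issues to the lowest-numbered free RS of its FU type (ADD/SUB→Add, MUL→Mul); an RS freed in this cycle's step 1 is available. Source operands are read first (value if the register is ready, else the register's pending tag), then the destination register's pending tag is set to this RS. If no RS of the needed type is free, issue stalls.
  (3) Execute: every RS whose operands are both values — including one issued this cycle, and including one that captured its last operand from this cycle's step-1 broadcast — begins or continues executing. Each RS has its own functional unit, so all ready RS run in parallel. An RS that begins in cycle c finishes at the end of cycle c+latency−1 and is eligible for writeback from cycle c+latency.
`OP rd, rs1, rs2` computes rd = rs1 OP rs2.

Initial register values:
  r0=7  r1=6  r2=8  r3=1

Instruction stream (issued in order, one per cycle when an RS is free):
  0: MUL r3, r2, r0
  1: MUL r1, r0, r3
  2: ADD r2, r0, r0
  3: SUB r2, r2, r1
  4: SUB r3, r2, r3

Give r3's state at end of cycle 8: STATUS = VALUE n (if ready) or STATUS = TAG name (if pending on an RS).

STATUS = TAG Add1

  c1: issue MUL r3<-Mul1  regs: r0:7,r1:6,r2:8,r3:Mul1
  c2: issue MUL r1<-Mul2  regs: r0:7,r1:Mul2,r2:8,r3:Mul1
  c3: issue ADD r2<-Add1  regs: r0:7,r1:Mul2,r2:Add1,r3:Mul1
  c4: issue SUB r2<-Add2  regs: r0:7,r1:Mul2,r2:Add2,r3:Mul1
  c5: CDB Add1=14; issue SUB r3<-Add1  regs: r0:7,r1:Mul2,r2:Add2,r3:Add1
  c6: CDB Mul1=56  regs: r0:7,r1:Mul2,r2:Add2,r3:Add1
  c7: -  regs: r0:7,r1:Mul2,r2:Add2,r3:Add1
  c8: -  regs: r0:7,r1:Mul2,r2:Add2,r3:Add1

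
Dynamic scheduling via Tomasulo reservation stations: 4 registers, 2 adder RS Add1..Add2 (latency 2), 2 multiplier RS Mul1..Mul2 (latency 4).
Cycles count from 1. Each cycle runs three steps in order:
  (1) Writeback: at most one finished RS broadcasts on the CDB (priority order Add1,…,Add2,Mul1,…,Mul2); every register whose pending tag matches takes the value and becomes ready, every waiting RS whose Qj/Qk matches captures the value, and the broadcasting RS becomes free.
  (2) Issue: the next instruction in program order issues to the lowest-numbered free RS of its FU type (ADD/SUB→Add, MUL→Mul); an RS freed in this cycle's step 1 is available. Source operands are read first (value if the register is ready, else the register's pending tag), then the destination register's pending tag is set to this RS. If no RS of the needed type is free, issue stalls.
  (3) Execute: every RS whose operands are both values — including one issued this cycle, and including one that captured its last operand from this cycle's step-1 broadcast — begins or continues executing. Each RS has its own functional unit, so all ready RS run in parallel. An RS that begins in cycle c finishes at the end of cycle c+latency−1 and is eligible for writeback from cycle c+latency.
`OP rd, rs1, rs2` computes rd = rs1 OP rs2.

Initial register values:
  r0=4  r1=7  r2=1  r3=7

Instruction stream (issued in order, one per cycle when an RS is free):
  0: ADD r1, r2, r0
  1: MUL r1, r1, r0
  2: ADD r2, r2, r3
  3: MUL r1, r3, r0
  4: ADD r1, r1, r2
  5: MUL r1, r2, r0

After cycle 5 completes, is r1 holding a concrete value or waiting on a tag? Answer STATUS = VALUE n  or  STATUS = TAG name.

STATUS = TAG Add1

cycle 1: issue ADD r1<-Add1 // r0:4,r1:Add1,r2:1,r3:7
cycle 2: issue MUL r1<-Mul1 // r0:4,r1:Mul1,r2:1,r3:7
cycle 3: CDB Add1=5; issue ADD r2<-Add1 // r0:4,r1:Mul1,r2:Add1,r3:7
cycle 4: issue MUL r1<-Mul2 // r0:4,r1:Mul2,r2:Add1,r3:7
cycle 5: CDB Add1=8; issue ADD r1<-Add1 // r0:4,r1:Add1,r2:8,r3:7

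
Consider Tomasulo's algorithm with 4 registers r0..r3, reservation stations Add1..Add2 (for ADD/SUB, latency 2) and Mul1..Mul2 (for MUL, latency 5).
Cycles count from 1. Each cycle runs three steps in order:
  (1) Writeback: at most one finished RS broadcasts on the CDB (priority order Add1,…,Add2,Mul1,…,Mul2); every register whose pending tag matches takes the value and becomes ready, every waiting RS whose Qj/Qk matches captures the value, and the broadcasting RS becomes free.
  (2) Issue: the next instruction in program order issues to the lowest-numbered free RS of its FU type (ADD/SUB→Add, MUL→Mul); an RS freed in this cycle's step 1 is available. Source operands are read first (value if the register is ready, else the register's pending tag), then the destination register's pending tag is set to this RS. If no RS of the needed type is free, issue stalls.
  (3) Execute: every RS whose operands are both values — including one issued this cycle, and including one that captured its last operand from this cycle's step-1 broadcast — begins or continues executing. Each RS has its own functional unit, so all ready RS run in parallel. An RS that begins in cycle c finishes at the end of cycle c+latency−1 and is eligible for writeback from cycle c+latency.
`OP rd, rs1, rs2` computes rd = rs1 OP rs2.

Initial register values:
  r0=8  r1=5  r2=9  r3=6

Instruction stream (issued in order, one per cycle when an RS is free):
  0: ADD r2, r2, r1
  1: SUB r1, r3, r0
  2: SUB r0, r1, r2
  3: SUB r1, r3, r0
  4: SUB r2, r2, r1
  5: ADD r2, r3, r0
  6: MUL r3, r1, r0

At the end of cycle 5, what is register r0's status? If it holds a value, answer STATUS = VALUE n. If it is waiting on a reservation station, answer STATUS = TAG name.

  c1: issue ADD r2<-Add1  regs: r0:8,r1:5,r2:Add1,r3:6
  c2: issue SUB r1<-Add2  regs: r0:8,r1:Add2,r2:Add1,r3:6
  c3: CDB Add1=14; issue SUB r0<-Add1  regs: r0:Add1,r1:Add2,r2:14,r3:6
  c4: CDB Add2=-2; issue SUB r1<-Add2  regs: r0:Add1,r1:Add2,r2:14,r3:6
  c5: stall  regs: r0:Add1,r1:Add2,r2:14,r3:6

STATUS = TAG Add1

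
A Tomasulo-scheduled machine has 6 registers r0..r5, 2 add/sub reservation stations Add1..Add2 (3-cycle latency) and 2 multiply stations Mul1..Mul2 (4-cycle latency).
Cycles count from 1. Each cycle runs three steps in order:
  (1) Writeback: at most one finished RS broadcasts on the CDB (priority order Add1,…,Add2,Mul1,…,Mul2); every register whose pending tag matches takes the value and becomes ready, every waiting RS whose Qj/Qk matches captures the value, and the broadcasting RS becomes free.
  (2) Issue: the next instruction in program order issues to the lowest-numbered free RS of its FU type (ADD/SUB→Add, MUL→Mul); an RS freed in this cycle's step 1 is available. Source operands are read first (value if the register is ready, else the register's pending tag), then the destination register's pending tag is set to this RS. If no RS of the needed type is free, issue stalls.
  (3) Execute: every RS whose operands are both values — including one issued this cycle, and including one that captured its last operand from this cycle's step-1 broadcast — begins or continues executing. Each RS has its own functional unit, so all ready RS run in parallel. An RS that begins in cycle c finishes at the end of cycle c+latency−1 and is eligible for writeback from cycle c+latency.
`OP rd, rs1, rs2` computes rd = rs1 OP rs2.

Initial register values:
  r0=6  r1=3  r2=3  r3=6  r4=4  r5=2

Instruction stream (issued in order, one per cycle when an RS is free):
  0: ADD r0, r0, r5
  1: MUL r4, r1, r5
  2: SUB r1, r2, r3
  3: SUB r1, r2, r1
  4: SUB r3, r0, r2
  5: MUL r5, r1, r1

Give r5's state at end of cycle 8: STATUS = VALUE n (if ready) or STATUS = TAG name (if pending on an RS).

  c1: issue ADD r0<-Add1  regs: r0:Add1,r1:3,r2:3,r3:6,r4:4,r5:2
  c2: issue MUL r4<-Mul1  regs: r0:Add1,r1:3,r2:3,r3:6,r4:Mul1,r5:2
  c3: issue SUB r1<-Add2  regs: r0:Add1,r1:Add2,r2:3,r3:6,r4:Mul1,r5:2
  c4: CDB Add1=8; issue SUB r1<-Add1  regs: r0:8,r1:Add1,r2:3,r3:6,r4:Mul1,r5:2
  c5: stall  regs: r0:8,r1:Add1,r2:3,r3:6,r4:Mul1,r5:2
  c6: CDB Add2=-3; issue SUB r3<-Add2  regs: r0:8,r1:Add1,r2:3,r3:Add2,r4:Mul1,r5:2
  c7: CDB Mul1=6; issue MUL r5<-Mul1  regs: r0:8,r1:Add1,r2:3,r3:Add2,r4:6,r5:Mul1
  c8: -  regs: r0:8,r1:Add1,r2:3,r3:Add2,r4:6,r5:Mul1

STATUS = TAG Mul1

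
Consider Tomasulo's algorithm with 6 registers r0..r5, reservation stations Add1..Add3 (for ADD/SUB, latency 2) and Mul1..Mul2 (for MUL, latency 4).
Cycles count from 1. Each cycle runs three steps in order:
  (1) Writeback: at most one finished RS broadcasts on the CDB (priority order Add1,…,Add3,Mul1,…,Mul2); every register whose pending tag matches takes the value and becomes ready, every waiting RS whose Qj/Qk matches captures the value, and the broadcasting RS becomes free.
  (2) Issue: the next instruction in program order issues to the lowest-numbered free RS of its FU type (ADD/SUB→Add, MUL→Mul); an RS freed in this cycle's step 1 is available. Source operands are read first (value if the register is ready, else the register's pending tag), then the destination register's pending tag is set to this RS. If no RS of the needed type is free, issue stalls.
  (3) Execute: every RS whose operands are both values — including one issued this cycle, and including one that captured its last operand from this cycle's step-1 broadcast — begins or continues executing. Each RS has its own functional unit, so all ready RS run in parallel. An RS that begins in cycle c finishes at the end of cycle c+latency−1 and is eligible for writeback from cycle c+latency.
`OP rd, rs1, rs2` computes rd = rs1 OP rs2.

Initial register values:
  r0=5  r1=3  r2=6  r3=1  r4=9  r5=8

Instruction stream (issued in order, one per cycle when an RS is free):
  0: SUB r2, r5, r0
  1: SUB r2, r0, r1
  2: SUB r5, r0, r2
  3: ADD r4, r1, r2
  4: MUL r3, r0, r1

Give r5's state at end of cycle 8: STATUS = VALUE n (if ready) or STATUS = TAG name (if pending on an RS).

c1: issue SUB r2<-Add1 | r0:5,r1:3,r2:Add1,r3:1,r4:9,r5:8
c2: issue SUB r2<-Add2 | r0:5,r1:3,r2:Add2,r3:1,r4:9,r5:8
c3: CDB Add1=3; issue SUB r5<-Add1 | r0:5,r1:3,r2:Add2,r3:1,r4:9,r5:Add1
c4: CDB Add2=2; issue ADD r4<-Add2 | r0:5,r1:3,r2:2,r3:1,r4:Add2,r5:Add1
c5: issue MUL r3<-Mul1 | r0:5,r1:3,r2:2,r3:Mul1,r4:Add2,r5:Add1
c6: CDB Add1=3 | r0:5,r1:3,r2:2,r3:Mul1,r4:Add2,r5:3
c7: CDB Add2=5 | r0:5,r1:3,r2:2,r3:Mul1,r4:5,r5:3
c8: - | r0:5,r1:3,r2:2,r3:Mul1,r4:5,r5:3

STATUS = VALUE 3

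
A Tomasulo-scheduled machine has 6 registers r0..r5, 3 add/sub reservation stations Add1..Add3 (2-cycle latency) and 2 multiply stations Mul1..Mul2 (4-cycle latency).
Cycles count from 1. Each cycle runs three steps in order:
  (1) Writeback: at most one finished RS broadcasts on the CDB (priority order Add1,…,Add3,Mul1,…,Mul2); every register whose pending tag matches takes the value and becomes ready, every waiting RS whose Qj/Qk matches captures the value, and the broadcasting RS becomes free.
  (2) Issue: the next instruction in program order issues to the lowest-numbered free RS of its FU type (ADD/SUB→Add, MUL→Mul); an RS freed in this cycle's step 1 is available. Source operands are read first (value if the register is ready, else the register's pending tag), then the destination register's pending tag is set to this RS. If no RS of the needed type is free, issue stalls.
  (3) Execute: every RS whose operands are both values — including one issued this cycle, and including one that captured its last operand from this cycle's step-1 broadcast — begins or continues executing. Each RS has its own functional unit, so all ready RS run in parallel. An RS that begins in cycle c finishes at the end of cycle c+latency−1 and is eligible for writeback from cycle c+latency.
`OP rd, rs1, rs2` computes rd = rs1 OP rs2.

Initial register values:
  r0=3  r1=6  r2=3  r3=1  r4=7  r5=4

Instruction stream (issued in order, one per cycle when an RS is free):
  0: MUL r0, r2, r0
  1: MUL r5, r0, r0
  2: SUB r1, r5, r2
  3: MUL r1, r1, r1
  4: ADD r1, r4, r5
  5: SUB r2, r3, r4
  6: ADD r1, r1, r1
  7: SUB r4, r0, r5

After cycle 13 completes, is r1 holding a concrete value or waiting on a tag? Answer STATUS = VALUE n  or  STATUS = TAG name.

  c1: issue MUL r0<-Mul1  regs: r0:Mul1,r1:6,r2:3,r3:1,r4:7,r5:4
  c2: issue MUL r5<-Mul2  regs: r0:Mul1,r1:6,r2:3,r3:1,r4:7,r5:Mul2
  c3: issue SUB r1<-Add1  regs: r0:Mul1,r1:Add1,r2:3,r3:1,r4:7,r5:Mul2
  c4: stall  regs: r0:Mul1,r1:Add1,r2:3,r3:1,r4:7,r5:Mul2
  c5: CDB Mul1=9; issue MUL r1<-Mul1  regs: r0:9,r1:Mul1,r2:3,r3:1,r4:7,r5:Mul2
  c6: issue ADD r1<-Add2  regs: r0:9,r1:Add2,r2:3,r3:1,r4:7,r5:Mul2
  c7: issue SUB r2<-Add3  regs: r0:9,r1:Add2,r2:Add3,r3:1,r4:7,r5:Mul2
  c8: stall  regs: r0:9,r1:Add2,r2:Add3,r3:1,r4:7,r5:Mul2
  c9: CDB Add3=-6; issue ADD r1<-Add3  regs: r0:9,r1:Add3,r2:-6,r3:1,r4:7,r5:Mul2
  c10: CDB Mul2=81; stall  regs: r0:9,r1:Add3,r2:-6,r3:1,r4:7,r5:81
  c11: stall  regs: r0:9,r1:Add3,r2:-6,r3:1,r4:7,r5:81
  c12: CDB Add1=78; issue SUB r4<-Add1  regs: r0:9,r1:Add3,r2:-6,r3:1,r4:Add1,r5:81
  c13: CDB Add2=88  regs: r0:9,r1:Add3,r2:-6,r3:1,r4:Add1,r5:81

STATUS = TAG Add3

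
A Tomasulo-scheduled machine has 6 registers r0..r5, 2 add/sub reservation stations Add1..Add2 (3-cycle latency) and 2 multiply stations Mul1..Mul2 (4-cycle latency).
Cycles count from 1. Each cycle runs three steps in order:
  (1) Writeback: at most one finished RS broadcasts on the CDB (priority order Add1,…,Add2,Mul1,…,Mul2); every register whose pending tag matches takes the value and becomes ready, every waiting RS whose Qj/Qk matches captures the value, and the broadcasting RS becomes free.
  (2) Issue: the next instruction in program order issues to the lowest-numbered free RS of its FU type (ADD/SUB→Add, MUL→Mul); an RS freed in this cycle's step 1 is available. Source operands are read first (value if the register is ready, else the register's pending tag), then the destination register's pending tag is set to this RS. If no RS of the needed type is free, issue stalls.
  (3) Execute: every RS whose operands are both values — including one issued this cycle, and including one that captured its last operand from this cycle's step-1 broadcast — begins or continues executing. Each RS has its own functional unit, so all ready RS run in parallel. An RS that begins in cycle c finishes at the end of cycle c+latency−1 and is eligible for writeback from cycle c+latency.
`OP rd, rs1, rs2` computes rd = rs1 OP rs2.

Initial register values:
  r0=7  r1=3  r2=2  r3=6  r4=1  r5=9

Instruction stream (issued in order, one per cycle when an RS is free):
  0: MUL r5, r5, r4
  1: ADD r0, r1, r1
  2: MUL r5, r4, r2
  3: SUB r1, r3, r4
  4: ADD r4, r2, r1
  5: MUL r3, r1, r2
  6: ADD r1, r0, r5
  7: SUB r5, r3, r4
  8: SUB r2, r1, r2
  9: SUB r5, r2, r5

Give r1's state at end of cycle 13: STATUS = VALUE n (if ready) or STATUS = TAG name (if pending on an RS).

STATUS = VALUE 8

  c1: issue MUL r5<-Mul1  regs: r0:7,r1:3,r2:2,r3:6,r4:1,r5:Mul1
  c2: issue ADD r0<-Add1  regs: r0:Add1,r1:3,r2:2,r3:6,r4:1,r5:Mul1
  c3: issue MUL r5<-Mul2  regs: r0:Add1,r1:3,r2:2,r3:6,r4:1,r5:Mul2
  c4: issue SUB r1<-Add2  regs: r0:Add1,r1:Add2,r2:2,r3:6,r4:1,r5:Mul2
  c5: CDB Add1=6; issue ADD r4<-Add1  regs: r0:6,r1:Add2,r2:2,r3:6,r4:Add1,r5:Mul2
  c6: CDB Mul1=9; issue MUL r3<-Mul1  regs: r0:6,r1:Add2,r2:2,r3:Mul1,r4:Add1,r5:Mul2
  c7: CDB Add2=5; issue ADD r1<-Add2  regs: r0:6,r1:Add2,r2:2,r3:Mul1,r4:Add1,r5:Mul2
  c8: CDB Mul2=2; stall  regs: r0:6,r1:Add2,r2:2,r3:Mul1,r4:Add1,r5:2
  c9: stall  regs: r0:6,r1:Add2,r2:2,r3:Mul1,r4:Add1,r5:2
  c10: CDB Add1=7; issue SUB r5<-Add1  regs: r0:6,r1:Add2,r2:2,r3:Mul1,r4:7,r5:Add1
  c11: CDB Add2=8; issue SUB r2<-Add2  regs: r0:6,r1:8,r2:Add2,r3:Mul1,r4:7,r5:Add1
  c12: CDB Mul1=10; stall  regs: r0:6,r1:8,r2:Add2,r3:10,r4:7,r5:Add1
  c13: stall  regs: r0:6,r1:8,r2:Add2,r3:10,r4:7,r5:Add1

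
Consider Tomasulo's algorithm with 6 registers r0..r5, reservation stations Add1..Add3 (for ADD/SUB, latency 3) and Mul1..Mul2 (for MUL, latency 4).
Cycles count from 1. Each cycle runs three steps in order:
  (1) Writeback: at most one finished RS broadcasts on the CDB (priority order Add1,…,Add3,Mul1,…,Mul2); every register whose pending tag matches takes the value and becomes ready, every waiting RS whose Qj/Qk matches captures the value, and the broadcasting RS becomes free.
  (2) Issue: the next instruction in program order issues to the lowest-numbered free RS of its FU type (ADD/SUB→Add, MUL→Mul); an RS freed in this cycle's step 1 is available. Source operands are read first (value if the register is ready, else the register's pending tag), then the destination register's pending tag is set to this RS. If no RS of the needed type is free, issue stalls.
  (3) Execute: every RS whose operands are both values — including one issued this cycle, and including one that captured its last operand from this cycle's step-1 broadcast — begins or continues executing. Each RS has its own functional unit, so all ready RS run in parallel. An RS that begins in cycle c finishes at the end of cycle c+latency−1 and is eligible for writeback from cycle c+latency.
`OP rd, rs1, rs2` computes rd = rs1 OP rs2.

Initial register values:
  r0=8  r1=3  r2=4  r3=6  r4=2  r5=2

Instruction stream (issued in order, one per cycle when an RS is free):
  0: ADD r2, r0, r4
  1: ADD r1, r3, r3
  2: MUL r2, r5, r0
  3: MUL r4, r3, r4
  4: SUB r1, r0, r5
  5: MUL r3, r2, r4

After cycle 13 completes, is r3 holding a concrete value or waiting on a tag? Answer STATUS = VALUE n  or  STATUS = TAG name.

STATUS = VALUE 192

c1: issue ADD r2<-Add1 | r0:8,r1:3,r2:Add1,r3:6,r4:2,r5:2
c2: issue ADD r1<-Add2 | r0:8,r1:Add2,r2:Add1,r3:6,r4:2,r5:2
c3: issue MUL r2<-Mul1 | r0:8,r1:Add2,r2:Mul1,r3:6,r4:2,r5:2
c4: CDB Add1=10; issue MUL r4<-Mul2 | r0:8,r1:Add2,r2:Mul1,r3:6,r4:Mul2,r5:2
c5: CDB Add2=12; issue SUB r1<-Add1 | r0:8,r1:Add1,r2:Mul1,r3:6,r4:Mul2,r5:2
c6: stall | r0:8,r1:Add1,r2:Mul1,r3:6,r4:Mul2,r5:2
c7: CDB Mul1=16; issue MUL r3<-Mul1 | r0:8,r1:Add1,r2:16,r3:Mul1,r4:Mul2,r5:2
c8: CDB Add1=6 | r0:8,r1:6,r2:16,r3:Mul1,r4:Mul2,r5:2
c9: CDB Mul2=12 | r0:8,r1:6,r2:16,r3:Mul1,r4:12,r5:2
c10: - | r0:8,r1:6,r2:16,r3:Mul1,r4:12,r5:2
c11: - | r0:8,r1:6,r2:16,r3:Mul1,r4:12,r5:2
c12: - | r0:8,r1:6,r2:16,r3:Mul1,r4:12,r5:2
c13: CDB Mul1=192 | r0:8,r1:6,r2:16,r3:192,r4:12,r5:2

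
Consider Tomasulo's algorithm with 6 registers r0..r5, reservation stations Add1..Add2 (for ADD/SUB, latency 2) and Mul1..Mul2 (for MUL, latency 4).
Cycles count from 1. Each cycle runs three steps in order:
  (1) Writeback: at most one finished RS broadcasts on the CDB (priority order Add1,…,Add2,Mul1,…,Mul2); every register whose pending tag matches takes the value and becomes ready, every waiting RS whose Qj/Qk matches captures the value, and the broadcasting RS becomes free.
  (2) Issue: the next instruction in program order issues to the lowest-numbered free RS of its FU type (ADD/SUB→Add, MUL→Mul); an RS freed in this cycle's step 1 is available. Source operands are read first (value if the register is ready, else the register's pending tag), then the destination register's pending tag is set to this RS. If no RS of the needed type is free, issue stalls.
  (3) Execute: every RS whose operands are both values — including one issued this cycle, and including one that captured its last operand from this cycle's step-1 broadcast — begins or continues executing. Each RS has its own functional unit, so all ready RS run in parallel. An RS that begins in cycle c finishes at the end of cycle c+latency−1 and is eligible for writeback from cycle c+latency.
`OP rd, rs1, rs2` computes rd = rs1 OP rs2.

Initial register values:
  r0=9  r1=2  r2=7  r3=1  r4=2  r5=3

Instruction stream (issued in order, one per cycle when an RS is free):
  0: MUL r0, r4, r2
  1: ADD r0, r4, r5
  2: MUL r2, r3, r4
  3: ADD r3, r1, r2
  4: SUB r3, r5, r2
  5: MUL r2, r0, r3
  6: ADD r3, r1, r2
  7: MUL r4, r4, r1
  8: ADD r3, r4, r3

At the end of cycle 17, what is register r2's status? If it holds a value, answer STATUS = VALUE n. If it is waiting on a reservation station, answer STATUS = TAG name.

  c1: issue MUL r0<-Mul1  regs: r0:Mul1,r1:2,r2:7,r3:1,r4:2,r5:3
  c2: issue ADD r0<-Add1  regs: r0:Add1,r1:2,r2:7,r3:1,r4:2,r5:3
  c3: issue MUL r2<-Mul2  regs: r0:Add1,r1:2,r2:Mul2,r3:1,r4:2,r5:3
  c4: CDB Add1=5; issue ADD r3<-Add1  regs: r0:5,r1:2,r2:Mul2,r3:Add1,r4:2,r5:3
  c5: CDB Mul1=14; issue SUB r3<-Add2  regs: r0:5,r1:2,r2:Mul2,r3:Add2,r4:2,r5:3
  c6: issue MUL r2<-Mul1  regs: r0:5,r1:2,r2:Mul1,r3:Add2,r4:2,r5:3
  c7: CDB Mul2=2; stall  regs: r0:5,r1:2,r2:Mul1,r3:Add2,r4:2,r5:3
  c8: stall  regs: r0:5,r1:2,r2:Mul1,r3:Add2,r4:2,r5:3
  c9: CDB Add1=4; issue ADD r3<-Add1  regs: r0:5,r1:2,r2:Mul1,r3:Add1,r4:2,r5:3
  c10: CDB Add2=1; issue MUL r4<-Mul2  regs: r0:5,r1:2,r2:Mul1,r3:Add1,r4:Mul2,r5:3
  c11: issue ADD r3<-Add2  regs: r0:5,r1:2,r2:Mul1,r3:Add2,r4:Mul2,r5:3
  c12: -  regs: r0:5,r1:2,r2:Mul1,r3:Add2,r4:Mul2,r5:3
  c13: -  regs: r0:5,r1:2,r2:Mul1,r3:Add2,r4:Mul2,r5:3
  c14: CDB Mul1=5  regs: r0:5,r1:2,r2:5,r3:Add2,r4:Mul2,r5:3
  c15: CDB Mul2=4  regs: r0:5,r1:2,r2:5,r3:Add2,r4:4,r5:3
  c16: CDB Add1=7  regs: r0:5,r1:2,r2:5,r3:Add2,r4:4,r5:3
  c17: -  regs: r0:5,r1:2,r2:5,r3:Add2,r4:4,r5:3

STATUS = VALUE 5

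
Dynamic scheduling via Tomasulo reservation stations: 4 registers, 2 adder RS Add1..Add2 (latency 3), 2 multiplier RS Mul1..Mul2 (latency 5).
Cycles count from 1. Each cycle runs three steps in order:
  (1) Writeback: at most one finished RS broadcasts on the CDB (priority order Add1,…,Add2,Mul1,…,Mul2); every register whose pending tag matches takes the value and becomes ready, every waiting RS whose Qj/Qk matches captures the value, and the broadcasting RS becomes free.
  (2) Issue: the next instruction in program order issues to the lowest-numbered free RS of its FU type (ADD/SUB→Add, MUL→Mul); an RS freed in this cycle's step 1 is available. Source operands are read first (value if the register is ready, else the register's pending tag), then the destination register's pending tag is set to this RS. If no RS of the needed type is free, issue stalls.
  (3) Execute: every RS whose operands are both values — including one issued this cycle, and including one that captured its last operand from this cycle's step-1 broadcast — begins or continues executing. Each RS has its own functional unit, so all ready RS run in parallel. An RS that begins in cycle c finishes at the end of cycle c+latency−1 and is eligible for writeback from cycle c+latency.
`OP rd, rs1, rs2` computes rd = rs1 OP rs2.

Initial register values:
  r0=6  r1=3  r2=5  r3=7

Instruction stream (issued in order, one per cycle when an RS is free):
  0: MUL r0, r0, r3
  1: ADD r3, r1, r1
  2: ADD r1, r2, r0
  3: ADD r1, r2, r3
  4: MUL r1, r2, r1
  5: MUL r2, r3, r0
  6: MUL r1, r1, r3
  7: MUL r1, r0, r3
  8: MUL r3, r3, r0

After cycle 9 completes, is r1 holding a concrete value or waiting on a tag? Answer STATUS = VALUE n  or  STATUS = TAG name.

STATUS = TAG Mul1

cycle 1: issue MUL r0<-Mul1 // r0:Mul1,r1:3,r2:5,r3:7
cycle 2: issue ADD r3<-Add1 // r0:Mul1,r1:3,r2:5,r3:Add1
cycle 3: issue ADD r1<-Add2 // r0:Mul1,r1:Add2,r2:5,r3:Add1
cycle 4: stall // r0:Mul1,r1:Add2,r2:5,r3:Add1
cycle 5: CDB Add1=6; issue ADD r1<-Add1 // r0:Mul1,r1:Add1,r2:5,r3:6
cycle 6: CDB Mul1=42; issue MUL r1<-Mul1 // r0:42,r1:Mul1,r2:5,r3:6
cycle 7: issue MUL r2<-Mul2 // r0:42,r1:Mul1,r2:Mul2,r3:6
cycle 8: CDB Add1=11; stall // r0:42,r1:Mul1,r2:Mul2,r3:6
cycle 9: CDB Add2=47; stall // r0:42,r1:Mul1,r2:Mul2,r3:6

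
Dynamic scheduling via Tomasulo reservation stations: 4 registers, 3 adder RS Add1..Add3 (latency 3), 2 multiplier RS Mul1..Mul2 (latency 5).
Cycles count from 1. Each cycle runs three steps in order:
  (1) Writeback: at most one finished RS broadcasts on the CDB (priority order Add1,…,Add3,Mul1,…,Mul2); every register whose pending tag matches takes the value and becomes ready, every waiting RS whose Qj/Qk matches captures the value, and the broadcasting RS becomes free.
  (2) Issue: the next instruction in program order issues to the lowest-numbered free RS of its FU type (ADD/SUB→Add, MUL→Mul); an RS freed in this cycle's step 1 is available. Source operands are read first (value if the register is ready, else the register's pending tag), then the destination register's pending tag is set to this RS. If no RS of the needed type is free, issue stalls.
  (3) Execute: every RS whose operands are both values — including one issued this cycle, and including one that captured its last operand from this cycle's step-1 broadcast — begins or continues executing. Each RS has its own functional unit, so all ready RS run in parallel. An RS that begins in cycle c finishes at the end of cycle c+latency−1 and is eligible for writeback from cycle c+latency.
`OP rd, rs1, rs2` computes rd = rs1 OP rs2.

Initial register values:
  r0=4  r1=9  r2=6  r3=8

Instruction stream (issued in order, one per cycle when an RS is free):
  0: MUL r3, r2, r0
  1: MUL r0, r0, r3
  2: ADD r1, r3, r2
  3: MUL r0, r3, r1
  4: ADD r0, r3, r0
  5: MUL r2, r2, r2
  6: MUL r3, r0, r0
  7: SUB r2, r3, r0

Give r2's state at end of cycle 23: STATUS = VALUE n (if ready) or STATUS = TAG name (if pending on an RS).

c1: issue MUL r3<-Mul1 | r0:4,r1:9,r2:6,r3:Mul1
c2: issue MUL r0<-Mul2 | r0:Mul2,r1:9,r2:6,r3:Mul1
c3: issue ADD r1<-Add1 | r0:Mul2,r1:Add1,r2:6,r3:Mul1
c4: stall | r0:Mul2,r1:Add1,r2:6,r3:Mul1
c5: stall | r0:Mul2,r1:Add1,r2:6,r3:Mul1
c6: CDB Mul1=24; issue MUL r0<-Mul1 | r0:Mul1,r1:Add1,r2:6,r3:24
c7: issue ADD r0<-Add2 | r0:Add2,r1:Add1,r2:6,r3:24
c8: stall | r0:Add2,r1:Add1,r2:6,r3:24
c9: CDB Add1=30; stall | r0:Add2,r1:30,r2:6,r3:24
c10: stall | r0:Add2,r1:30,r2:6,r3:24
c11: CDB Mul2=96; issue MUL r2<-Mul2 | r0:Add2,r1:30,r2:Mul2,r3:24
c12: stall | r0:Add2,r1:30,r2:Mul2,r3:24
c13: stall | r0:Add2,r1:30,r2:Mul2,r3:24
c14: CDB Mul1=720; issue MUL r3<-Mul1 | r0:Add2,r1:30,r2:Mul2,r3:Mul1
c15: issue SUB r2<-Add1 | r0:Add2,r1:30,r2:Add1,r3:Mul1
c16: CDB Mul2=36 | r0:Add2,r1:30,r2:Add1,r3:Mul1
c17: CDB Add2=744 | r0:744,r1:30,r2:Add1,r3:Mul1
c18: - | r0:744,r1:30,r2:Add1,r3:Mul1
c19: - | r0:744,r1:30,r2:Add1,r3:Mul1
c20: - | r0:744,r1:30,r2:Add1,r3:Mul1
c21: - | r0:744,r1:30,r2:Add1,r3:Mul1
c22: CDB Mul1=553536 | r0:744,r1:30,r2:Add1,r3:553536
c23: - | r0:744,r1:30,r2:Add1,r3:553536

STATUS = TAG Add1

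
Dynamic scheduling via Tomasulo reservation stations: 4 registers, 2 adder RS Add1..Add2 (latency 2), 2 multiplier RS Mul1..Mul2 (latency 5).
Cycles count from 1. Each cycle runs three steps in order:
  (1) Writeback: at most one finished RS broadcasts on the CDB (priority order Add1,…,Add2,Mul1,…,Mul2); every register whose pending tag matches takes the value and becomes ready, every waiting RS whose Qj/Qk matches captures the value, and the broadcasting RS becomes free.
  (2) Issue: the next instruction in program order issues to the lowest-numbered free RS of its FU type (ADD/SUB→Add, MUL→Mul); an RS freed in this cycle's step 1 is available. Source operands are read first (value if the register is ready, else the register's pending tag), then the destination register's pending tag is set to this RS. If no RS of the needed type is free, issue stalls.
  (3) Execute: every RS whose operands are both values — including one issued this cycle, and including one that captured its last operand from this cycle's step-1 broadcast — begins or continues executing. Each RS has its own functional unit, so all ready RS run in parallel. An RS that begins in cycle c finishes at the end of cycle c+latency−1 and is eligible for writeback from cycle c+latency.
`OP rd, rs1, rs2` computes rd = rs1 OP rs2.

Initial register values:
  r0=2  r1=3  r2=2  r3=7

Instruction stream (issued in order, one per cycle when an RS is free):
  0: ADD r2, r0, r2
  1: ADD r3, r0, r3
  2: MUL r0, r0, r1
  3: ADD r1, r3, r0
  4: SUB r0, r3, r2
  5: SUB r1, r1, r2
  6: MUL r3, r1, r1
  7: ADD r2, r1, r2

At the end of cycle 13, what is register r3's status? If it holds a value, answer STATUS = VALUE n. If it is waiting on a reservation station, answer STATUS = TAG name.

STATUS = TAG Mul1

  c1: issue ADD r2<-Add1  regs: r0:2,r1:3,r2:Add1,r3:7
  c2: issue ADD r3<-Add2  regs: r0:2,r1:3,r2:Add1,r3:Add2
  c3: CDB Add1=4; issue MUL r0<-Mul1  regs: r0:Mul1,r1:3,r2:4,r3:Add2
  c4: CDB Add2=9; issue ADD r1<-Add1  regs: r0:Mul1,r1:Add1,r2:4,r3:9
  c5: issue SUB r0<-Add2  regs: r0:Add2,r1:Add1,r2:4,r3:9
  c6: stall  regs: r0:Add2,r1:Add1,r2:4,r3:9
  c7: CDB Add2=5; issue SUB r1<-Add2  regs: r0:5,r1:Add2,r2:4,r3:9
  c8: CDB Mul1=6; issue MUL r3<-Mul1  regs: r0:5,r1:Add2,r2:4,r3:Mul1
  c9: stall  regs: r0:5,r1:Add2,r2:4,r3:Mul1
  c10: CDB Add1=15; issue ADD r2<-Add1  regs: r0:5,r1:Add2,r2:Add1,r3:Mul1
  c11: -  regs: r0:5,r1:Add2,r2:Add1,r3:Mul1
  c12: CDB Add2=11  regs: r0:5,r1:11,r2:Add1,r3:Mul1
  c13: -  regs: r0:5,r1:11,r2:Add1,r3:Mul1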